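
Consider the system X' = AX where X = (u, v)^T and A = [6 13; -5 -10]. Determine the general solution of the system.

u(t) = -3C_1e^(-2t)sin(t) - 2C_1e^(-2t)cos(t) - 2C_2e^(-2t)sin(t) + 3C_2e^(-2t)cos(t), v(t) = 2C_1e^(-2t)sin(t) + C_1e^(-2t)cos(t) + C_2e^(-2t)sin(t) - 2C_2e^(-2t)cos(t)

Coefficient matrix A = [[6, 13], [-5, -10]].
Characteristic polynomial det(A - λI) = λ^2 + 4λ + 5 = 0.
Eigenvalues λ = -2 ± i (complex conjugate pair).
For λ=-2+i: an eigenvector is (-2,1) - i(-3,2) = (-2 + 3i, 1 - 2i).
A real fundamental pair from Re and Im of e^((-2+i)t)v: X_1 = e^(-2t)(cos(t)·(-2,1) + sin(t)·(-3,2)), X_2 = e^(-2t)(sin(t)·(-2,1) - cos(t)·(-3,2)).
General solution: C_1X_1 + C_2X_2.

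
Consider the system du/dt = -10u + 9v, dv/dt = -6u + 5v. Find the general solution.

u(t) = 3C_1e^(-4t) - C_2e^(-t), v(t) = 2C_1e^(-4t) - C_2e^(-t)

Coefficient matrix A = [[-10, 9], [-6, 5]].
Characteristic polynomial det(A - λI) = λ^2 + 5λ + 4 = 0.
Eigenvalues λ = -4, -1.
For λ=-4: (A-λI) row 1 is [-6, 9], so an eigenvector is (3, 2).
For λ=-1: (A-λI) row 1 is [-9, 9], so an eigenvector is (-1, -1).
General solution: C_1e^(-4t)(3,2) + C_2e^(-t)(-1,-1).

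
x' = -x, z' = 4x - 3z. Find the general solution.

Coefficient matrix A = [[-1, 0], [4, -3]].
Characteristic polynomial det(A - λI) = λ^2 + 4λ + 3 = 0.
Eigenvalues λ = -1, -3.
For λ=-1: (A-λI) row 2 is [4, -2], so an eigenvector is (1, 2).
For λ=-3: (A-λI) row 1 is [2, 0], so an eigenvector is (0, 1).
General solution: C_1e^(-t)(1,2) + C_2e^(-3t)(0,1).

x(t) = C_1e^(-t), z(t) = 2C_1e^(-t) + C_2e^(-3t)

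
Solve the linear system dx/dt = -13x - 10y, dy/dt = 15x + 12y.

x(t) = 2C_1e^(2t) - C_2e^(-3t), y(t) = -3C_1e^(2t) + C_2e^(-3t)

Coefficient matrix A = [[-13, -10], [15, 12]].
Characteristic polynomial det(A - λI) = λ^2 + λ - 6 = 0.
Eigenvalues λ = 2, -3.
For λ=2: (A-λI) row 1 is [-15, -10], so an eigenvector is (2, -3).
For λ=-3: (A-λI) row 1 is [-10, -10], so an eigenvector is (-1, 1).
General solution: C_1e^(2t)(2,-3) + C_2e^(-3t)(-1,1).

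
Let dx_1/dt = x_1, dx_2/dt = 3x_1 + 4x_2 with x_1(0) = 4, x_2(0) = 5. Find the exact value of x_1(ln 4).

16

A = [[1,0],[3,4]]; eigenvalues λ = 4, 1.
Eigenvectors: (0,-1) for λ=4, (-1,1) for λ=1.
From the initial condition, c_1 = -9, c_2 = -4.
x_1(ln 4) = (-9)(4^4)(0) + (-4)(4^1)(-1) = 16.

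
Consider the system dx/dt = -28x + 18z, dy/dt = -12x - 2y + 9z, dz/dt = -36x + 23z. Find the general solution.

x(t) = -3C_2e^(-4t) - 2C_3e^(-t), y(t) = C_1e^(-2t) - 3C_3e^(-t), z(t) = -4C_2e^(-4t) - 3C_3e^(-t)

Coefficient matrix A = [[-28, 0, 18], [-12, -2, 9], [-36, 0, 23]].
det(A - λI) = 0 gives eigenvalues λ = -2, -4, -1.
For λ=-2: eigenvector (0,1,0).
For λ=-4: eigenvector (-3,0,-4).
For λ=-1: eigenvector (-2,-3,-3).
General solution: C_1e^(-2t)(0,1,0) + C_2e^(-4t)(-3,0,-4) + C_3e^(-t)(-2,-3,-3).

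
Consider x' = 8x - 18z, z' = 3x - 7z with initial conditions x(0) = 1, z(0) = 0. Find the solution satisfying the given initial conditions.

x(t) = 3e^(2t) - 2e^(-t), z(t) = e^(2t) - e^(-t)

Coefficient matrix A = [[8, -18], [3, -7]].
Characteristic polynomial det(A - λI) = λ^2 - λ - 2 = 0.
Eigenvalues λ = 2, -1.
For λ=2: (A-λI) row 1 is [6, -18], so an eigenvector is (3, 1).
For λ=-1: (A-λI) row 1 is [9, -18], so an eigenvector is (-2, -1).
General solution: C_1e^(2t)(3,1) + C_2e^(-t)(-2,-1).
Applying x(0)=1, z(0)=0 gives C_1=1, C_2=1.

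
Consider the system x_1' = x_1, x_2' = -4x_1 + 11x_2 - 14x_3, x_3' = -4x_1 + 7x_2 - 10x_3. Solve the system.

x_1(t) = K_3e^(t), x_2(t) = K_1e^(-3t) + 2K_2e^(4t) - K_3e^(t), x_3(t) = K_1e^(-3t) + K_2e^(4t) - K_3e^(t)

Coefficient matrix A = [[1, 0, 0], [-4, 11, -14], [-4, 7, -10]].
det(A - λI) = 0 gives eigenvalues λ = -3, 4, 1.
For λ=-3: eigenvector (0,1,1).
For λ=4: eigenvector (0,2,1).
For λ=1: eigenvector (1,-1,-1).
General solution: K_1e^(-3t)(0,1,1) + K_2e^(4t)(0,2,1) + K_3e^(t)(1,-1,-1).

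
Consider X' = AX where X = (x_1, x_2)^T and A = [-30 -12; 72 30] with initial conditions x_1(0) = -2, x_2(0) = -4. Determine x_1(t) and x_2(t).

x_1(t) = 8e^(6t) - 10e^(-6t), x_2(t) = -24e^(6t) + 20e^(-6t)

Coefficient matrix A = [[-30, -12], [72, 30]].
Characteristic polynomial det(A - λI) = λ^2 - 36 = 0.
Eigenvalues λ = -6, 6.
For λ=-6: (A-λI) row 1 is [-24, -12], so an eigenvector is (1, -2).
For λ=6: (A-λI) row 1 is [-36, -12], so an eigenvector is (-1, 3).
General solution: c_1e^(-6t)(1,-2) + c_2e^(6t)(-1,3).
Applying x_1(0)=-2, x_2(0)=-4 gives c_1=-10, c_2=-8.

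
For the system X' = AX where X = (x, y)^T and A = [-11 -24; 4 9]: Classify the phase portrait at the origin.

saddle

A = [[-11,-24],[4,9]]; det(A-λI) = λ^2 + 2λ - 3.
λ = 1, -3: opposite signs.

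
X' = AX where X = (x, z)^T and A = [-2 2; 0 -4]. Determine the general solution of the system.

Coefficient matrix A = [[-2, 2], [0, -4]].
Characteristic polynomial det(A - λI) = λ^2 + 6λ + 8 = 0.
Eigenvalues λ = -2, -4.
For λ=-2: (A-λI) row 1 is [0, 2], so an eigenvector is (-1, 0).
For λ=-4: (A-λI) row 1 is [2, 2], so an eigenvector is (1, -1).
General solution: C_1e^(-2t)(-1,0) + C_2e^(-4t)(1,-1).

x(t) = -C_1e^(-2t) + C_2e^(-4t), z(t) = -C_2e^(-4t)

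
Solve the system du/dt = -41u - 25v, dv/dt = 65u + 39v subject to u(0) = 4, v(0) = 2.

Coefficient matrix A = [[-41, -25], [65, 39]].
Characteristic polynomial det(A - λI) = λ^2 + 2λ + 26 = 0.
Eigenvalues λ = -1 ± 5i (complex conjugate pair).
For λ=-1+5i: an eigenvector is (1,-2) - i(2,-3) = (1 - 2i, -2 + 3i).
A real fundamental pair from Re and Im of e^((-1+5i)t)v: X_1 = e^(-t)(cos(5t)·(1,-2) + sin(5t)·(2,-3)), X_2 = e^(-t)(sin(5t)·(1,-2) - cos(5t)·(2,-3)).
General solution: K_1X_1 + K_2X_2.
Applying u(0)=4, v(0)=2 gives K_1=-16, K_2=-10.

u(t) = -42e^(-t)sin(5t) + 4e^(-t)cos(5t), v(t) = 68e^(-t)sin(5t) + 2e^(-t)cos(5t)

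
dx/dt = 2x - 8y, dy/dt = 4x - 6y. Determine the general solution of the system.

Coefficient matrix A = [[2, -8], [4, -6]].
Characteristic polynomial det(A - λI) = λ^2 + 4λ + 20 = 0.
Eigenvalues λ = -2 ± 4i (complex conjugate pair).
For λ=-2+4i: an eigenvector is (-1,-1) - i(1,0) = (-1 - i, -1).
A real fundamental pair from Re and Im of e^((-2+4i)t)v: X_1 = e^(-2t)(cos(4t)·(-1,-1) + sin(4t)·(1,0)), X_2 = e^(-2t)(sin(4t)·(-1,-1) - cos(4t)·(1,0)).
General solution: K_1X_1 + K_2X_2.

x(t) = K_1e^(-2t)sin(4t) - K_1e^(-2t)cos(4t) - K_2e^(-2t)sin(4t) - K_2e^(-2t)cos(4t), y(t) = -K_1e^(-2t)cos(4t) - K_2e^(-2t)sin(4t)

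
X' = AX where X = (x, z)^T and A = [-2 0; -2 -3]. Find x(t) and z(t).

x(t) = K_2e^(-2t), z(t) = K_1e^(-3t) - 2K_2e^(-2t)

Coefficient matrix A = [[-2, 0], [-2, -3]].
Characteristic polynomial det(A - λI) = λ^2 + 5λ + 6 = 0.
Eigenvalues λ = -3, -2.
For λ=-3: (A-λI) row 1 is [1, 0], so an eigenvector is (0, 1).
For λ=-2: (A-λI) row 2 is [-2, -1], so an eigenvector is (1, -2).
General solution: K_1e^(-3t)(0,1) + K_2e^(-2t)(1,-2).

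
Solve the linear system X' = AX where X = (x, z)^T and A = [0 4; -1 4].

Coefficient matrix A = [[0, 4], [-1, 4]].
Characteristic polynomial det(A - λI) = λ^2 - 4λ + 4 = 0.
Single eigenvalue λ = 2 with algebraic multiplicity 2.
Eigenvector v = (-2,-1); generalized eigenvector w with (A-λI)w=v is (-1,-1).
General solution: e^(2t)[C_1·v + C_2·(t·v + w)].

x(t) = -2C_1e^(2t) - 2C_2te^(2t) - C_2e^(2t), z(t) = -C_1e^(2t) - C_2te^(2t) - C_2e^(2t)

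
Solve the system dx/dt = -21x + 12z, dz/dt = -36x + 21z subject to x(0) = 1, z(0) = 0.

Coefficient matrix A = [[-21, 12], [-36, 21]].
Characteristic polynomial det(A - λI) = λ^2 - 9 = 0.
Eigenvalues λ = -3, 3.
For λ=-3: (A-λI) row 1 is [-18, 12], so an eigenvector is (2, 3).
For λ=3: (A-λI) row 1 is [-24, 12], so an eigenvector is (-1, -2).
General solution: C_1e^(-3t)(2,3) + C_2e^(3t)(-1,-2).
Applying x(0)=1, z(0)=0 gives C_1=2, C_2=3.

x(t) = -3e^(3t) + 4e^(-3t), z(t) = -6e^(3t) + 6e^(-3t)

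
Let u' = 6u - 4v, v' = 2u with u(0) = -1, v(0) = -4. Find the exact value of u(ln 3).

A = [[6,-4],[2,0]]; eigenvalues λ = 2, 4.
Eigenvectors: (-1,-1) for λ=2, (-2,-1) for λ=4.
From the initial condition, c_1 = 7, c_2 = -3.
u(ln 3) = (7)(3^2)(-1) + (-3)(3^4)(-2) = 423.

423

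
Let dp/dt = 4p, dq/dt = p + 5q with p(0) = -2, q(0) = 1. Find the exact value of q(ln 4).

-512

A = [[4,0],[1,5]]; eigenvalues λ = 5, 4.
Eigenvectors: (0,-1) for λ=5, (1,-1) for λ=4.
From the initial condition, c_1 = 1, c_2 = -2.
q(ln 4) = (1)(4^5)(-1) + (-2)(4^4)(-1) = -512.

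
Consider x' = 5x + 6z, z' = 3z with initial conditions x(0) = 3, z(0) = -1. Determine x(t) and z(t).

Coefficient matrix A = [[5, 6], [0, 3]].
Characteristic polynomial det(A - λI) = λ^2 - 8λ + 15 = 0.
Eigenvalues λ = 5, 3.
For λ=5: (A-λI) row 1 is [0, 6], so an eigenvector is (-1, 0).
For λ=3: (A-λI) row 1 is [2, 6], so an eigenvector is (3, -1).
General solution: K_1e^(5t)(-1,0) + K_2e^(3t)(3,-1).
Applying x(0)=3, z(0)=-1 gives K_1=0, K_2=1.

x(t) = 3e^(3t), z(t) = -e^(3t)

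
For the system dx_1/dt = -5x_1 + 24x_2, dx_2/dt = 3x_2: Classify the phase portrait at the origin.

saddle

A = [[-5,24],[0,3]]; det(A-λI) = λ^2 + 2λ - 15.
λ = 3, -5: opposite signs.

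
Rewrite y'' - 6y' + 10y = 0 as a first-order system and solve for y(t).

y(t) = K_1e^(3t)cos(t) + K_2e^(3t)sin(t)

Let x_1 = y, x_2 = y'. Then x_1' = x_2 and x_2' = -10x_1 + 6x_2.
A = [[0,1],[-10,6]]; det(A-λI) = λ^2 - 6λ + 10.
Eigenvalues λ = 3 ± i.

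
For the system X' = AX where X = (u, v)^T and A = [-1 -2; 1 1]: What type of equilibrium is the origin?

center

A = [[-1,-2],[1,1]]; det(A-λI) = λ^2 + 1.
λ = 0 ± i: zero real part.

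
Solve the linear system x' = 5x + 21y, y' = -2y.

Coefficient matrix A = [[5, 21], [0, -2]].
Characteristic polynomial det(A - λI) = λ^2 - 3λ - 10 = 0.
Eigenvalues λ = -2, 5.
For λ=-2: (A-λI) row 1 is [7, 21], so an eigenvector is (-3, 1).
For λ=5: (A-λI) row 1 is [0, 21], so an eigenvector is (1, 0).
General solution: C_1e^(-2t)(-3,1) + C_2e^(5t)(1,0).

x(t) = -3C_1e^(-2t) + C_2e^(5t), y(t) = C_1e^(-2t)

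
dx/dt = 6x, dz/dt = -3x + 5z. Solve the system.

Coefficient matrix A = [[6, 0], [-3, 5]].
Characteristic polynomial det(A - λI) = λ^2 - 11λ + 30 = 0.
Eigenvalues λ = 6, 5.
For λ=6: (A-λI) row 2 is [-3, -1], so an eigenvector is (-1, 3).
For λ=5: (A-λI) row 1 is [1, 0], so an eigenvector is (0, 1).
General solution: c_1e^(6t)(-1,3) + c_2e^(5t)(0,1).

x(t) = -c_1e^(6t), z(t) = 3c_1e^(6t) + c_2e^(5t)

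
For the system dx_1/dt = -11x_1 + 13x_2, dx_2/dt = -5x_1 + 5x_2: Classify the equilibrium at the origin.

stable spiral

A = [[-11,13],[-5,5]]; det(A-λI) = λ^2 + 6λ + 10.
λ = -3 ± i: negative real part.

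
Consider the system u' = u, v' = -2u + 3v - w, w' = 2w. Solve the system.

Coefficient matrix A = [[1, 0, 0], [-2, 3, -1], [0, 0, 2]].
det(A - λI) = 0 gives eigenvalues λ = 1, 3, 2.
For λ=1: eigenvector (1,1,0).
For λ=3: eigenvector (0,1,0).
For λ=2: eigenvector (0,1,1).
General solution: c_1e^(t)(1,1,0) + c_2e^(3t)(0,1,0) + c_3e^(2t)(0,1,1).

u(t) = c_1e^(t), v(t) = c_1e^(t) + c_2e^(3t) + c_3e^(2t), w(t) = c_3e^(2t)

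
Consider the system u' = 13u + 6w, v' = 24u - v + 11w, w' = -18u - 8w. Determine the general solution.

Coefficient matrix A = [[13, 0, 6], [24, -1, 11], [-18, 0, -8]].
det(A - λI) = 0 gives eigenvalues λ = 1, -1, 4.
For λ=1: eigenvector (1,1,-2).
For λ=-1: eigenvector (0,1,0).
For λ=4: eigenvector (2,3,-3).
General solution: C_1e^(t)(1,1,-2) + C_2e^(-t)(0,1,0) + C_3e^(4t)(2,3,-3).

u(t) = C_1e^(t) + 2C_3e^(4t), v(t) = C_1e^(t) + C_2e^(-t) + 3C_3e^(4t), w(t) = -2C_1e^(t) - 3C_3e^(4t)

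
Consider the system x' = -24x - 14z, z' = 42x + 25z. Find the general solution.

Coefficient matrix A = [[-24, -14], [42, 25]].
Characteristic polynomial det(A - λI) = λ^2 - λ - 12 = 0.
Eigenvalues λ = -3, 4.
For λ=-3: (A-λI) row 1 is [-21, -14], so an eigenvector is (-2, 3).
For λ=4: (A-λI) row 1 is [-28, -14], so an eigenvector is (-1, 2).
General solution: C_1e^(-3t)(-2,3) + C_2e^(4t)(-1,2).

x(t) = -2C_1e^(-3t) - C_2e^(4t), z(t) = 3C_1e^(-3t) + 2C_2e^(4t)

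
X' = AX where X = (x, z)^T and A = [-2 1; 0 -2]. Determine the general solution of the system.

x(t) = C_1e^(-2t) + C_2te^(-2t) + 2C_2e^(-2t), z(t) = C_2e^(-2t)

Coefficient matrix A = [[-2, 1], [0, -2]].
Characteristic polynomial det(A - λI) = λ^2 + 4λ + 4 = 0.
Single eigenvalue λ = -2 with algebraic multiplicity 2.
Eigenvector v = (1,0); generalized eigenvector w with (A-λI)w=v is (2,1).
General solution: e^(-2t)[C_1·v + C_2·(t·v + w)].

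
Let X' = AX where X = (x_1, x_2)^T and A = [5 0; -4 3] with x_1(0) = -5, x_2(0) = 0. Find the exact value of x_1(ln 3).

A = [[5,0],[-4,3]]; eigenvalues λ = 3, 5.
Eigenvectors: (0,-1) for λ=3, (1,-2) for λ=5.
From the initial condition, c_1 = 10, c_2 = -5.
x_1(ln 3) = (10)(3^3)(0) + (-5)(3^5)(1) = -1215.

-1215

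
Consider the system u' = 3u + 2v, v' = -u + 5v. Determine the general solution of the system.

u(t) = -C_1e^(4t)sin(t) + C_1e^(4t)cos(t) + C_2e^(4t)sin(t) + C_2e^(4t)cos(t), v(t) = -C_1e^(4t)sin(t) + C_2e^(4t)cos(t)

Coefficient matrix A = [[3, 2], [-1, 5]].
Characteristic polynomial det(A - λI) = λ^2 - 8λ + 17 = 0.
Eigenvalues λ = 4 ± i (complex conjugate pair).
For λ=4+i: an eigenvector is (1,0) - i(-1,-1) = (1 + i, 0 + i).
A real fundamental pair from Re and Im of e^((4+i)t)v: X_1 = e^(4t)(cos(t)·(1,0) + sin(t)·(-1,-1)), X_2 = e^(4t)(sin(t)·(1,0) - cos(t)·(-1,-1)).
General solution: C_1X_1 + C_2X_2.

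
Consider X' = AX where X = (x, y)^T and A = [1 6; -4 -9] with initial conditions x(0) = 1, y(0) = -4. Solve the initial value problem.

Coefficient matrix A = [[1, 6], [-4, -9]].
Characteristic polynomial det(A - λI) = λ^2 + 8λ + 15 = 0.
Eigenvalues λ = -3, -5.
For λ=-3: (A-λI) row 1 is [4, 6], so an eigenvector is (3, -2).
For λ=-5: (A-λI) row 1 is [6, 6], so an eigenvector is (1, -1).
General solution: K_1e^(-3t)(3,-2) + K_2e^(-5t)(1,-1).
Applying x(0)=1, y(0)=-4 gives K_1=-3, K_2=10.

x(t) = -9e^(-3t) + 10e^(-5t), y(t) = 6e^(-3t) - 10e^(-5t)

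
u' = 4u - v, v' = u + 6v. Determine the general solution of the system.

u(t) = C_1e^(5t) + C_2te^(5t) + 2C_2e^(5t), v(t) = -C_1e^(5t) - C_2te^(5t) - 3C_2e^(5t)

Coefficient matrix A = [[4, -1], [1, 6]].
Characteristic polynomial det(A - λI) = λ^2 - 10λ + 25 = 0.
Single eigenvalue λ = 5 with algebraic multiplicity 2.
Eigenvector v = (1,-1); generalized eigenvector w with (A-λI)w=v is (2,-3).
General solution: e^(5t)[C_1·v + C_2·(t·v + w)].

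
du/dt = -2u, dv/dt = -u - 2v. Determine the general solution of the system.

u(t) = C_2e^(-2t), v(t) = -C_1e^(-2t) - C_2te^(-2t) - 2C_2e^(-2t)

Coefficient matrix A = [[-2, 0], [-1, -2]].
Characteristic polynomial det(A - λI) = λ^2 + 4λ + 4 = 0.
Single eigenvalue λ = -2 with algebraic multiplicity 2.
Eigenvector v = (0,-1); generalized eigenvector w with (A-λI)w=v is (1,-2).
General solution: e^(-2t)[C_1·v + C_2·(t·v + w)].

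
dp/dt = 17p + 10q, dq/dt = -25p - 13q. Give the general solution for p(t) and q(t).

p(t) = C_1e^(2t)sin(5t) - C_1e^(2t)cos(5t) - C_2e^(2t)sin(5t) - C_2e^(2t)cos(5t), q(t) = -C_1e^(2t)sin(5t) + 2C_1e^(2t)cos(5t) + 2C_2e^(2t)sin(5t) + C_2e^(2t)cos(5t)

Coefficient matrix A = [[17, 10], [-25, -13]].
Characteristic polynomial det(A - λI) = λ^2 - 4λ + 29 = 0.
Eigenvalues λ = 2 ± 5i (complex conjugate pair).
For λ=2+5i: an eigenvector is (-1,2) - i(1,-1) = (-1 - i, 2 + i).
A real fundamental pair from Re and Im of e^((2+5i)t)v: X_1 = e^(2t)(cos(5t)·(-1,2) + sin(5t)·(1,-1)), X_2 = e^(2t)(sin(5t)·(-1,2) - cos(5t)·(1,-1)).
General solution: C_1X_1 + C_2X_2.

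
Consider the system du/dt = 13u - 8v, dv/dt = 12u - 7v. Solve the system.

u(t) = 2C_1e^(t) + C_2e^(5t), v(t) = 3C_1e^(t) + C_2e^(5t)

Coefficient matrix A = [[13, -8], [12, -7]].
Characteristic polynomial det(A - λI) = λ^2 - 6λ + 5 = 0.
Eigenvalues λ = 1, 5.
For λ=1: (A-λI) row 1 is [12, -8], so an eigenvector is (2, 3).
For λ=5: (A-λI) row 1 is [8, -8], so an eigenvector is (1, 1).
General solution: C_1e^(t)(2,3) + C_2e^(5t)(1,1).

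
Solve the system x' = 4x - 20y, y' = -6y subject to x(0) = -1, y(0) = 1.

x(t) = -3e^(4t) + 2e^(-6t), y(t) = e^(-6t)

Coefficient matrix A = [[4, -20], [0, -6]].
Characteristic polynomial det(A - λI) = λ^2 + 2λ - 24 = 0.
Eigenvalues λ = 4, -6.
For λ=4: (A-λI) row 1 is [0, -20], so an eigenvector is (1, 0).
For λ=-6: (A-λI) row 1 is [10, -20], so an eigenvector is (2, 1).
General solution: c_1e^(4t)(1,0) + c_2e^(-6t)(2,1).
Applying x(0)=-1, y(0)=1 gives c_1=-3, c_2=1.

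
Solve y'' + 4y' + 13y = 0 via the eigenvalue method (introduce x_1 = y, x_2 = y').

Let x_1 = y, x_2 = y'. Then x_1' = x_2 and x_2' = -13x_1 - 4x_2.
A = [[0,1],[-13,-4]]; det(A-λI) = λ^2 + 4λ + 13.
Eigenvalues λ = -2 ± 3i.

y(t) = C_1e^(-2t)cos(3t) + C_2e^(-2t)sin(3t)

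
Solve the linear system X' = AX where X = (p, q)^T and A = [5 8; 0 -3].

Coefficient matrix A = [[5, 8], [0, -3]].
Characteristic polynomial det(A - λI) = λ^2 - 2λ - 15 = 0.
Eigenvalues λ = 5, -3.
For λ=5: (A-λI) row 1 is [0, 8], so an eigenvector is (-1, 0).
For λ=-3: (A-λI) row 1 is [8, 8], so an eigenvector is (-1, 1).
General solution: K_1e^(5t)(-1,0) + K_2e^(-3t)(-1,1).

p(t) = -K_1e^(5t) - K_2e^(-3t), q(t) = K_2e^(-3t)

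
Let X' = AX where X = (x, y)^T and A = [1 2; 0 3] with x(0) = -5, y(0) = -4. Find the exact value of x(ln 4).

A = [[1,2],[0,3]]; eigenvalues λ = 3, 1.
Eigenvectors: (1,1) for λ=3, (-1,0) for λ=1.
From the initial condition, c_1 = -4, c_2 = 1.
x(ln 4) = (-4)(4^3)(1) + (1)(4^1)(-1) = -260.

-260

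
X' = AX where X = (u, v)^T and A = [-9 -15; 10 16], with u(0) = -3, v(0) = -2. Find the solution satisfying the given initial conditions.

u(t) = 12e^(6t) - 15e^(t), v(t) = -12e^(6t) + 10e^(t)

Coefficient matrix A = [[-9, -15], [10, 16]].
Characteristic polynomial det(A - λI) = λ^2 - 7λ + 6 = 0.
Eigenvalues λ = 1, 6.
For λ=1: (A-λI) row 1 is [-10, -15], so an eigenvector is (3, -2).
For λ=6: (A-λI) row 1 is [-15, -15], so an eigenvector is (-1, 1).
General solution: c_1e^(t)(3,-2) + c_2e^(6t)(-1,1).
Applying u(0)=-3, v(0)=-2 gives c_1=-5, c_2=-12.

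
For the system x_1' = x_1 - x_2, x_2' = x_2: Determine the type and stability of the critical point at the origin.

A = [[1,-1],[0,1]]; det(A-λI) = λ^2 - 2λ + 1.
repeated λ = 1 with a single eigenvector.

unstable improper node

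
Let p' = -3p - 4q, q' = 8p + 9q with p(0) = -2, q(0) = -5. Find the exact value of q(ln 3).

-3375

A = [[-3,-4],[8,9]]; eigenvalues λ = 5, 1.
Eigenvectors: (1,-2) for λ=5, (-1,1) for λ=1.
From the initial condition, c_1 = 7, c_2 = 9.
q(ln 3) = (7)(3^5)(-2) + (9)(3^1)(1) = -3375.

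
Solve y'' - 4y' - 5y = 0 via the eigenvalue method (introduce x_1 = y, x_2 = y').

Let x_1 = y, x_2 = y'. Then x_1' = x_2 and x_2' = 5x_1 + 4x_2.
A = [[0,1],[5,4]]; det(A-λI) = λ^2 - 4λ - 5.
Eigenvalues λ = -1, 5 with eigenvectors (1,-1), (1,5).

y(t) = c_1e^(-t) + c_2e^(5t)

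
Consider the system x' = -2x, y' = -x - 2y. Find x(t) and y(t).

Coefficient matrix A = [[-2, 0], [-1, -2]].
Characteristic polynomial det(A - λI) = λ^2 + 4λ + 4 = 0.
Single eigenvalue λ = -2 with algebraic multiplicity 2.
Eigenvector v = (0,1); generalized eigenvector w with (A-λI)w=v is (-1,2).
General solution: e^(-2t)[C_1·v + C_2·(t·v + w)].

x(t) = -C_2e^(-2t), y(t) = C_1e^(-2t) + C_2te^(-2t) + 2C_2e^(-2t)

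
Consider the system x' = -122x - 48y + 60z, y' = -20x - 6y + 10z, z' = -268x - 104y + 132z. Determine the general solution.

Coefficient matrix A = [[-122, -48, 60], [-20, -6, 10], [-268, -104, 132]].
det(A - λI) = 0 gives eigenvalues λ = 2, -2, 4.
For λ=2: eigenvector (0,5,4).
For λ=-2: eigenvector (1,0,2).
For λ=4: eigenvector (2,1,5).
General solution: c_1e^(2t)(0,5,4) + c_2e^(-2t)(1,0,2) + c_3e^(4t)(2,1,5).

x(t) = c_2e^(-2t) + 2c_3e^(4t), y(t) = 5c_1e^(2t) + c_3e^(4t), z(t) = 4c_1e^(2t) + 2c_2e^(-2t) + 5c_3e^(4t)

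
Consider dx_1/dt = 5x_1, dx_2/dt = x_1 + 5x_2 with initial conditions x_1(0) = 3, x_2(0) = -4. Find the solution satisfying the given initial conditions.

Coefficient matrix A = [[5, 0], [1, 5]].
Characteristic polynomial det(A - λI) = λ^2 - 10λ + 25 = 0.
Single eigenvalue λ = 5 with algebraic multiplicity 2.
Eigenvector v = (0,-1); generalized eigenvector w with (A-λI)w=v is (-1,-2).
General solution: e^(5t)[C_1·v + C_2·(t·v + w)].
Applying x_1(0)=3, x_2(0)=-4 gives C_1=10, C_2=-3.

x_1(t) = 3e^(5t), x_2(t) = 3te^(5t) - 4e^(5t)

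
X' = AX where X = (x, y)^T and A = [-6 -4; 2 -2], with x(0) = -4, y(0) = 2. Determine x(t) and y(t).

x(t) = -4e^(-4t)cos(2t), y(t) = -2e^(-4t)sin(2t) + 2e^(-4t)cos(2t)

Coefficient matrix A = [[-6, -4], [2, -2]].
Characteristic polynomial det(A - λI) = λ^2 + 8λ + 20 = 0.
Eigenvalues λ = -4 ± 2i (complex conjugate pair).
For λ=-4+2i: an eigenvector is (-1,0) - i(1,-1) = (-1 - i, 0 + i).
A real fundamental pair from Re and Im of e^((-4+2i)t)v: X_1 = e^(-4t)(cos(2t)·(-1,0) + sin(2t)·(1,-1)), X_2 = e^(-4t)(sin(2t)·(-1,0) - cos(2t)·(1,-1)).
General solution: K_1X_1 + K_2X_2.
Applying x(0)=-4, y(0)=2 gives K_1=2, K_2=2.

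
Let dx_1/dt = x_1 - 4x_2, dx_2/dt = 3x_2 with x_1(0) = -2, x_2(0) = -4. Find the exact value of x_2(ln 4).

-256

A = [[1,-4],[0,3]]; eigenvalues λ = 3, 1.
Eigenvectors: (-2,1) for λ=3, (1,0) for λ=1.
From the initial condition, c_1 = -4, c_2 = -10.
x_2(ln 4) = (-4)(4^3)(1) + (-10)(4^1)(0) = -256.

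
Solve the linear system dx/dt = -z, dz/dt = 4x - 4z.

x(t) = c_1e^(-2t) + c_2te^(-2t), z(t) = 2c_1e^(-2t) + 2c_2te^(-2t) - c_2e^(-2t)

Coefficient matrix A = [[0, -1], [4, -4]].
Characteristic polynomial det(A - λI) = λ^2 + 4λ + 4 = 0.
Single eigenvalue λ = -2 with algebraic multiplicity 2.
Eigenvector v = (1,2); generalized eigenvector w with (A-λI)w=v is (0,-1).
General solution: e^(-2t)[c_1·v + c_2·(t·v + w)].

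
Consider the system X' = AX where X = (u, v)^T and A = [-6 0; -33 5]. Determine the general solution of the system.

Coefficient matrix A = [[-6, 0], [-33, 5]].
Characteristic polynomial det(A - λI) = λ^2 + λ - 30 = 0.
Eigenvalues λ = 5, -6.
For λ=5: (A-λI) row 1 is [-11, 0], so an eigenvector is (0, 1).
For λ=-6: (A-λI) row 2 is [-33, 11], so an eigenvector is (-1, -3).
General solution: C_1e^(5t)(0,1) + C_2e^(-6t)(-1,-3).

u(t) = -C_2e^(-6t), v(t) = C_1e^(5t) - 3C_2e^(-6t)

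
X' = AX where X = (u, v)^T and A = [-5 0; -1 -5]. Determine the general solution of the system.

u(t) = K_2e^(-5t), v(t) = -K_1e^(-5t) - K_2te^(-5t) + 2K_2e^(-5t)

Coefficient matrix A = [[-5, 0], [-1, -5]].
Characteristic polynomial det(A - λI) = λ^2 + 10λ + 25 = 0.
Single eigenvalue λ = -5 with algebraic multiplicity 2.
Eigenvector v = (0,-1); generalized eigenvector w with (A-λI)w=v is (1,2).
General solution: e^(-5t)[K_1·v + K_2·(t·v + w)].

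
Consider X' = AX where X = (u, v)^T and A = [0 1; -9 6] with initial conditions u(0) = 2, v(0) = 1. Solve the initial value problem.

u(t) = -5te^(3t) + 2e^(3t), v(t) = -15te^(3t) + e^(3t)

Coefficient matrix A = [[0, 1], [-9, 6]].
Characteristic polynomial det(A - λI) = λ^2 - 6λ + 9 = 0.
Single eigenvalue λ = 3 with algebraic multiplicity 2.
Eigenvector v = (1,3); generalized eigenvector w with (A-λI)w=v is (0,1).
General solution: e^(3t)[c_1·v + c_2·(t·v + w)].
Applying u(0)=2, v(0)=1 gives c_1=2, c_2=-5.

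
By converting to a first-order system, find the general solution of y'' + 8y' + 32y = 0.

Let x_1 = y, x_2 = y'. Then x_1' = x_2 and x_2' = -32x_1 - 8x_2.
A = [[0,1],[-32,-8]]; det(A-λI) = λ^2 + 8λ + 32.
Eigenvalues λ = -4 ± 4i.

y(t) = K_1e^(-4t)cos(4t) + K_2e^(-4t)sin(4t)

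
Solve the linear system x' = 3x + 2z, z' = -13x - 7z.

x(t) = -C_1e^(-2t)sin(t) - C_1e^(-2t)cos(t) - C_2e^(-2t)sin(t) + C_2e^(-2t)cos(t), z(t) = 3C_1e^(-2t)sin(t) + 2C_1e^(-2t)cos(t) + 2C_2e^(-2t)sin(t) - 3C_2e^(-2t)cos(t)

Coefficient matrix A = [[3, 2], [-13, -7]].
Characteristic polynomial det(A - λI) = λ^2 + 4λ + 5 = 0.
Eigenvalues λ = -2 ± i (complex conjugate pair).
For λ=-2+i: an eigenvector is (-1,2) - i(-1,3) = (-1 + i, 2 - 3i).
A real fundamental pair from Re and Im of e^((-2+i)t)v: X_1 = e^(-2t)(cos(t)·(-1,2) + sin(t)·(-1,3)), X_2 = e^(-2t)(sin(t)·(-1,2) - cos(t)·(-1,3)).
General solution: C_1X_1 + C_2X_2.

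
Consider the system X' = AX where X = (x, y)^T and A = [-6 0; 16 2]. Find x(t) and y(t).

Coefficient matrix A = [[-6, 0], [16, 2]].
Characteristic polynomial det(A - λI) = λ^2 + 4λ - 12 = 0.
Eigenvalues λ = 2, -6.
For λ=2: (A-λI) row 1 is [-8, 0], so an eigenvector is (0, -1).
For λ=-6: (A-λI) row 2 is [16, 8], so an eigenvector is (1, -2).
General solution: c_1e^(2t)(0,-1) + c_2e^(-6t)(1,-2).

x(t) = c_2e^(-6t), y(t) = -c_1e^(2t) - 2c_2e^(-6t)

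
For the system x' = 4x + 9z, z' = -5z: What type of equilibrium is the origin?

A = [[4,9],[0,-5]]; det(A-λI) = λ^2 + λ - 20.
λ = -5, 4: opposite signs.

saddle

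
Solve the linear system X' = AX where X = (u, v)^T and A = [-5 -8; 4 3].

u(t) = c_1e^(-t)sin(4t) + c_1e^(-t)cos(4t) + c_2e^(-t)sin(4t) - c_2e^(-t)cos(4t), v(t) = -c_1e^(-t)cos(4t) - c_2e^(-t)sin(4t)

Coefficient matrix A = [[-5, -8], [4, 3]].
Characteristic polynomial det(A - λI) = λ^2 + 2λ + 17 = 0.
Eigenvalues λ = -1 ± 4i (complex conjugate pair).
For λ=-1+4i: an eigenvector is (1,-1) - i(1,0) = (1 - i, -1).
A real fundamental pair from Re and Im of e^((-1+4i)t)v: X_1 = e^(-t)(cos(4t)·(1,-1) + sin(4t)·(1,0)), X_2 = e^(-t)(sin(4t)·(1,-1) - cos(4t)·(1,0)).
General solution: c_1X_1 + c_2X_2.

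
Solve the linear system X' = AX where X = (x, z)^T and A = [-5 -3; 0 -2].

x(t) = -K_1e^(-2t) - K_2e^(-5t), z(t) = K_1e^(-2t)

Coefficient matrix A = [[-5, -3], [0, -2]].
Characteristic polynomial det(A - λI) = λ^2 + 7λ + 10 = 0.
Eigenvalues λ = -2, -5.
For λ=-2: (A-λI) row 1 is [-3, -3], so an eigenvector is (-1, 1).
For λ=-5: (A-λI) row 1 is [0, -3], so an eigenvector is (-1, 0).
General solution: K_1e^(-2t)(-1,1) + K_2e^(-5t)(-1,0).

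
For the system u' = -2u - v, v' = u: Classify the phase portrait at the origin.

stable improper node

A = [[-2,-1],[1,0]]; det(A-λI) = λ^2 + 2λ + 1.
repeated λ = -1 with a single eigenvector.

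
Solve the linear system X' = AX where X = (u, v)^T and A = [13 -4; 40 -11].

u(t) = c_1e^(t)cos(4t) + c_2e^(t)sin(4t), v(t) = c_1e^(t)sin(4t) + 3c_1e^(t)cos(4t) + 3c_2e^(t)sin(4t) - c_2e^(t)cos(4t)

Coefficient matrix A = [[13, -4], [40, -11]].
Characteristic polynomial det(A - λI) = λ^2 - 2λ + 17 = 0.
Eigenvalues λ = 1 ± 4i (complex conjugate pair).
For λ=1+4i: an eigenvector is (1,3) - i(0,1) = (1, 3 - i).
A real fundamental pair from Re and Im of e^((1+4i)t)v: X_1 = e^(t)(cos(4t)·(1,3) + sin(4t)·(0,1)), X_2 = e^(t)(sin(4t)·(1,3) - cos(4t)·(0,1)).
General solution: c_1X_1 + c_2X_2.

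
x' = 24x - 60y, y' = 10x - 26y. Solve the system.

Coefficient matrix A = [[24, -60], [10, -26]].
Characteristic polynomial det(A - λI) = λ^2 + 2λ - 24 = 0.
Eigenvalues λ = -6, 4.
For λ=-6: (A-λI) row 1 is [30, -60], so an eigenvector is (2, 1).
For λ=4: (A-λI) row 1 is [20, -60], so an eigenvector is (-3, -1).
General solution: c_1e^(-6t)(2,1) + c_2e^(4t)(-3,-1).

x(t) = 2c_1e^(-6t) - 3c_2e^(4t), y(t) = c_1e^(-6t) - c_2e^(4t)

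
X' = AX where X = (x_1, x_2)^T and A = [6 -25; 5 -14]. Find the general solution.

x_1(t) = c_1e^(-4t)sin(5t) - 2c_1e^(-4t)cos(5t) - 2c_2e^(-4t)sin(5t) - c_2e^(-4t)cos(5t), x_2(t) = -c_1e^(-4t)cos(5t) - c_2e^(-4t)sin(5t)

Coefficient matrix A = [[6, -25], [5, -14]].
Characteristic polynomial det(A - λI) = λ^2 + 8λ + 41 = 0.
Eigenvalues λ = -4 ± 5i (complex conjugate pair).
For λ=-4+5i: an eigenvector is (-2,-1) - i(1,0) = (-2 - i, -1).
A real fundamental pair from Re and Im of e^((-4+5i)t)v: X_1 = e^(-4t)(cos(5t)·(-2,-1) + sin(5t)·(1,0)), X_2 = e^(-4t)(sin(5t)·(-2,-1) - cos(5t)·(1,0)).
General solution: c_1X_1 + c_2X_2.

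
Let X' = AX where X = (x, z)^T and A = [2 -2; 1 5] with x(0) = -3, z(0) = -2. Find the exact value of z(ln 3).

A = [[2,-2],[1,5]]; eigenvalues λ = 3, 4.
Eigenvectors: (-2,1) for λ=3, (-1,1) for λ=4.
From the initial condition, c_1 = 5, c_2 = -7.
z(ln 3) = (5)(3^3)(1) + (-7)(3^4)(1) = -432.

-432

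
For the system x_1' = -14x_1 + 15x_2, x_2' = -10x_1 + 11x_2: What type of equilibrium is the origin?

A = [[-14,15],[-10,11]]; det(A-λI) = λ^2 + 3λ - 4.
λ = -4, 1: opposite signs.

saddle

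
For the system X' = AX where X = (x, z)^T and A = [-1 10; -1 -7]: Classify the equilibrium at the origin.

A = [[-1,10],[-1,-7]]; det(A-λI) = λ^2 + 8λ + 17.
λ = -4 ± i: negative real part.

stable spiral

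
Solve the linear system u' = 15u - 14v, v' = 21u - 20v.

Coefficient matrix A = [[15, -14], [21, -20]].
Characteristic polynomial det(A - λI) = λ^2 + 5λ - 6 = 0.
Eigenvalues λ = -6, 1.
For λ=-6: (A-λI) row 1 is [21, -14], so an eigenvector is (2, 3).
For λ=1: (A-λI) row 1 is [14, -14], so an eigenvector is (-1, -1).
General solution: C_1e^(-6t)(2,3) + C_2e^(t)(-1,-1).

u(t) = 2C_1e^(-6t) - C_2e^(t), v(t) = 3C_1e^(-6t) - C_2e^(t)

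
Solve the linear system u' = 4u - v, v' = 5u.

Coefficient matrix A = [[4, -1], [5, 0]].
Characteristic polynomial det(A - λI) = λ^2 - 4λ + 5 = 0.
Eigenvalues λ = 2 ± i (complex conjugate pair).
For λ=2+i: an eigenvector is (-1,-2) - i(0,-1) = (-1, -2 + i).
A real fundamental pair from Re and Im of e^((2+i)t)v: X_1 = e^(2t)(cos(t)·(-1,-2) + sin(t)·(0,-1)), X_2 = e^(2t)(sin(t)·(-1,-2) - cos(t)·(0,-1)).
General solution: C_1X_1 + C_2X_2.

u(t) = -C_1e^(2t)cos(t) - C_2e^(2t)sin(t), v(t) = -C_1e^(2t)sin(t) - 2C_1e^(2t)cos(t) - 2C_2e^(2t)sin(t) + C_2e^(2t)cos(t)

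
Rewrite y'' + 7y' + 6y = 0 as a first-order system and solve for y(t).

Let x_1 = y, x_2 = y'. Then x_1' = x_2 and x_2' = -6x_1 - 7x_2.
A = [[0,1],[-6,-7]]; det(A-λI) = λ^2 + 7λ + 6.
Eigenvalues λ = -6, -1 with eigenvectors (1,-6), (1,-1).

y(t) = c_1e^(-6t) + c_2e^(-t)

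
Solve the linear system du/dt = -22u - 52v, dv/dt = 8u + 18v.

Coefficient matrix A = [[-22, -52], [8, 18]].
Characteristic polynomial det(A - λI) = λ^2 + 4λ + 20 = 0.
Eigenvalues λ = -2 ± 4i (complex conjugate pair).
For λ=-2+4i: an eigenvector is (-2,1) - i(-3,1) = (-2 + 3i, 1 - i).
A real fundamental pair from Re and Im of e^((-2+4i)t)v: X_1 = e^(-2t)(cos(4t)·(-2,1) + sin(4t)·(-3,1)), X_2 = e^(-2t)(sin(4t)·(-2,1) - cos(4t)·(-3,1)).
General solution: K_1X_1 + K_2X_2.

u(t) = -3K_1e^(-2t)sin(4t) - 2K_1e^(-2t)cos(4t) - 2K_2e^(-2t)sin(4t) + 3K_2e^(-2t)cos(4t), v(t) = K_1e^(-2t)sin(4t) + K_1e^(-2t)cos(4t) + K_2e^(-2t)sin(4t) - K_2e^(-2t)cos(4t)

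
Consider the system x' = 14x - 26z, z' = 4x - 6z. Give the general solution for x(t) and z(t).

Coefficient matrix A = [[14, -26], [4, -6]].
Characteristic polynomial det(A - λI) = λ^2 - 8λ + 20 = 0.
Eigenvalues λ = 4 ± 2i (complex conjugate pair).
For λ=4+2i: an eigenvector is (-3,-1) - i(-2,-1) = (-3 + 2i, -1 + i).
A real fundamental pair from Re and Im of e^((4+2i)t)v: X_1 = e^(4t)(cos(2t)·(-3,-1) + sin(2t)·(-2,-1)), X_2 = e^(4t)(sin(2t)·(-3,-1) - cos(2t)·(-2,-1)).
General solution: c_1X_1 + c_2X_2.

x(t) = -2c_1e^(4t)sin(2t) - 3c_1e^(4t)cos(2t) - 3c_2e^(4t)sin(2t) + 2c_2e^(4t)cos(2t), z(t) = -c_1e^(4t)sin(2t) - c_1e^(4t)cos(2t) - c_2e^(4t)sin(2t) + c_2e^(4t)cos(2t)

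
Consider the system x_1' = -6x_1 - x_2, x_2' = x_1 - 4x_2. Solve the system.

Coefficient matrix A = [[-6, -1], [1, -4]].
Characteristic polynomial det(A - λI) = λ^2 + 10λ + 25 = 0.
Single eigenvalue λ = -5 with algebraic multiplicity 2.
Eigenvector v = (-1,1); generalized eigenvector w with (A-λI)w=v is (-1,2).
General solution: e^(-5t)[C_1·v + C_2·(t·v + w)].

x_1(t) = -C_1e^(-5t) - C_2te^(-5t) - C_2e^(-5t), x_2(t) = C_1e^(-5t) + C_2te^(-5t) + 2C_2e^(-5t)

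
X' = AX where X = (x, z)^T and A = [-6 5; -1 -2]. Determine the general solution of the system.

Coefficient matrix A = [[-6, 5], [-1, -2]].
Characteristic polynomial det(A - λI) = λ^2 + 8λ + 17 = 0.
Eigenvalues λ = -4 ± i (complex conjugate pair).
For λ=-4+i: an eigenvector is (2,1) - i(1,0) = (2 - i, 1).
A real fundamental pair from Re and Im of e^((-4+i)t)v: X_1 = e^(-4t)(cos(t)·(2,1) + sin(t)·(1,0)), X_2 = e^(-4t)(sin(t)·(2,1) - cos(t)·(1,0)).
General solution: K_1X_1 + K_2X_2.

x(t) = K_1e^(-4t)sin(t) + 2K_1e^(-4t)cos(t) + 2K_2e^(-4t)sin(t) - K_2e^(-4t)cos(t), z(t) = K_1e^(-4t)cos(t) + K_2e^(-4t)sin(t)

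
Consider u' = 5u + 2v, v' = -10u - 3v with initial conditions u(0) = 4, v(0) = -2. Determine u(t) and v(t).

Coefficient matrix A = [[5, 2], [-10, -3]].
Characteristic polynomial det(A - λI) = λ^2 - 2λ + 5 = 0.
Eigenvalues λ = 1 ± 2i (complex conjugate pair).
For λ=1+2i: an eigenvector is (0,-1) - i(-1,2) = (0 + i, -1 - 2i).
A real fundamental pair from Re and Im of e^((1+2i)t)v: X_1 = e^(t)(cos(2t)·(0,-1) + sin(2t)·(-1,2)), X_2 = e^(t)(sin(2t)·(0,-1) - cos(2t)·(-1,2)).
General solution: K_1X_1 + K_2X_2.
Applying u(0)=4, v(0)=-2 gives K_1=-6, K_2=4.

u(t) = 6e^(t)sin(2t) + 4e^(t)cos(2t), v(t) = -16e^(t)sin(2t) - 2e^(t)cos(2t)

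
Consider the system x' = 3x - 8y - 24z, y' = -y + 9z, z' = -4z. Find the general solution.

Coefficient matrix A = [[3, -8, -24], [0, -1, 9], [0, 0, -4]].
det(A - λI) = 0 gives eigenvalues λ = 3, -1, -4.
For λ=3: eigenvector (1,0,0).
For λ=-1: eigenvector (2,1,0).
For λ=-4: eigenvector (0,-3,1).
General solution: C_1e^(3t)(1,0,0) + C_2e^(-t)(2,1,0) + C_3e^(-4t)(0,-3,1).

x(t) = C_1e^(3t) + 2C_2e^(-t), y(t) = C_2e^(-t) - 3C_3e^(-4t), z(t) = C_3e^(-4t)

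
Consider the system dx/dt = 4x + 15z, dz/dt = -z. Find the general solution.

x(t) = -C_1e^(4t) + 3C_2e^(-t), z(t) = -C_2e^(-t)

Coefficient matrix A = [[4, 15], [0, -1]].
Characteristic polynomial det(A - λI) = λ^2 - 3λ - 4 = 0.
Eigenvalues λ = 4, -1.
For λ=4: (A-λI) row 1 is [0, 15], so an eigenvector is (-1, 0).
For λ=-1: (A-λI) row 1 is [5, 15], so an eigenvector is (3, -1).
General solution: C_1e^(4t)(-1,0) + C_2e^(-t)(3,-1).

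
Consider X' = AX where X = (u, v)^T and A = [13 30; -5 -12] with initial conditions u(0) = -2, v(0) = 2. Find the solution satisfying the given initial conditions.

u(t) = 6e^(3t) - 8e^(-2t), v(t) = -2e^(3t) + 4e^(-2t)

Coefficient matrix A = [[13, 30], [-5, -12]].
Characteristic polynomial det(A - λI) = λ^2 - λ - 6 = 0.
Eigenvalues λ = 3, -2.
For λ=3: (A-λI) row 1 is [10, 30], so an eigenvector is (-3, 1).
For λ=-2: (A-λI) row 1 is [15, 30], so an eigenvector is (-2, 1).
General solution: K_1e^(3t)(-3,1) + K_2e^(-2t)(-2,1).
Applying u(0)=-2, v(0)=2 gives K_1=-2, K_2=4.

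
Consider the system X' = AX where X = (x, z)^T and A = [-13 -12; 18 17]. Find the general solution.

x(t) = -C_1e^(-t) + 2C_2e^(5t), z(t) = C_1e^(-t) - 3C_2e^(5t)

Coefficient matrix A = [[-13, -12], [18, 17]].
Characteristic polynomial det(A - λI) = λ^2 - 4λ - 5 = 0.
Eigenvalues λ = -1, 5.
For λ=-1: (A-λI) row 1 is [-12, -12], so an eigenvector is (-1, 1).
For λ=5: (A-λI) row 1 is [-18, -12], so an eigenvector is (2, -3).
General solution: C_1e^(-t)(-1,1) + C_2e^(5t)(2,-3).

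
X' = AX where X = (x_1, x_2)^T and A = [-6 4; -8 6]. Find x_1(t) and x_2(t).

x_1(t) = C_1e^(2t) + C_2e^(-2t), x_2(t) = 2C_1e^(2t) + C_2e^(-2t)

Coefficient matrix A = [[-6, 4], [-8, 6]].
Characteristic polynomial det(A - λI) = λ^2 - 4 = 0.
Eigenvalues λ = 2, -2.
For λ=2: (A-λI) row 1 is [-8, 4], so an eigenvector is (1, 2).
For λ=-2: (A-λI) row 1 is [-4, 4], so an eigenvector is (1, 1).
General solution: C_1e^(2t)(1,2) + C_2e^(-2t)(1,1).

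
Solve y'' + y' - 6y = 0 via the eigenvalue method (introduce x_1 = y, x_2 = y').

y(t) = K_1e^(-3t) + K_2e^(2t)

Let x_1 = y, x_2 = y'. Then x_1' = x_2 and x_2' = 6x_1 - x_2.
A = [[0,1],[6,-1]]; det(A-λI) = λ^2 + λ - 6.
Eigenvalues λ = -3, 2 with eigenvectors (1,-3), (1,2).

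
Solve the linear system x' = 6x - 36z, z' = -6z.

x(t) = C_1e^(6t) - 3C_2e^(-6t), z(t) = -C_2e^(-6t)

Coefficient matrix A = [[6, -36], [0, -6]].
Characteristic polynomial det(A - λI) = λ^2 - 36 = 0.
Eigenvalues λ = 6, -6.
For λ=6: (A-λI) row 1 is [0, -36], so an eigenvector is (1, 0).
For λ=-6: (A-λI) row 1 is [12, -36], so an eigenvector is (-3, -1).
General solution: C_1e^(6t)(1,0) + C_2e^(-6t)(-3,-1).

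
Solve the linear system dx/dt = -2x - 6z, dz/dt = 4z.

Coefficient matrix A = [[-2, -6], [0, 4]].
Characteristic polynomial det(A - λI) = λ^2 - 2λ - 8 = 0.
Eigenvalues λ = -2, 4.
For λ=-2: (A-λI) row 1 is [0, -6], so an eigenvector is (1, 0).
For λ=4: (A-λI) row 1 is [-6, -6], so an eigenvector is (1, -1).
General solution: C_1e^(-2t)(1,0) + C_2e^(4t)(1,-1).

x(t) = C_1e^(-2t) + C_2e^(4t), z(t) = -C_2e^(4t)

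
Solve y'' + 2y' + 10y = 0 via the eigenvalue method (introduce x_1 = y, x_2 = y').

y(t) = K_1e^(-t)cos(3t) + K_2e^(-t)sin(3t)

Let x_1 = y, x_2 = y'. Then x_1' = x_2 and x_2' = -10x_1 - 2x_2.
A = [[0,1],[-10,-2]]; det(A-λI) = λ^2 + 2λ + 10.
Eigenvalues λ = -1 ± 3i.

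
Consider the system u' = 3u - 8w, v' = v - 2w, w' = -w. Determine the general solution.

u(t) = c_1e^(3t) + 2c_3e^(-t), v(t) = c_2e^(t) + c_3e^(-t), w(t) = c_3e^(-t)

Coefficient matrix A = [[3, 0, -8], [0, 1, -2], [0, 0, -1]].
det(A - λI) = 0 gives eigenvalues λ = 3, 1, -1.
For λ=3: eigenvector (1,0,0).
For λ=1: eigenvector (0,1,0).
For λ=-1: eigenvector (2,1,1).
General solution: c_1e^(3t)(1,0,0) + c_2e^(t)(0,1,0) + c_3e^(-t)(2,1,1).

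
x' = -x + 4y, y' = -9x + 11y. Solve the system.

Coefficient matrix A = [[-1, 4], [-9, 11]].
Characteristic polynomial det(A - λI) = λ^2 - 10λ + 25 = 0.
Single eigenvalue λ = 5 with algebraic multiplicity 2.
Eigenvector v = (2,3); generalized eigenvector w with (A-λI)w=v is (1,2).
General solution: e^(5t)[K_1·v + K_2·(t·v + w)].

x(t) = 2K_1e^(5t) + 2K_2te^(5t) + K_2e^(5t), y(t) = 3K_1e^(5t) + 3K_2te^(5t) + 2K_2e^(5t)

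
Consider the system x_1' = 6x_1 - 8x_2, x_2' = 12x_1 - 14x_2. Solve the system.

x_1(t) = 2c_1e^(-6t) - c_2e^(-2t), x_2(t) = 3c_1e^(-6t) - c_2e^(-2t)

Coefficient matrix A = [[6, -8], [12, -14]].
Characteristic polynomial det(A - λI) = λ^2 + 8λ + 12 = 0.
Eigenvalues λ = -6, -2.
For λ=-6: (A-λI) row 1 is [12, -8], so an eigenvector is (2, 3).
For λ=-2: (A-λI) row 1 is [8, -8], so an eigenvector is (-1, -1).
General solution: c_1e^(-6t)(2,3) + c_2e^(-2t)(-1,-1).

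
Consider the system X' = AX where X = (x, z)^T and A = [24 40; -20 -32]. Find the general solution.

Coefficient matrix A = [[24, 40], [-20, -32]].
Characteristic polynomial det(A - λI) = λ^2 + 8λ + 32 = 0.
Eigenvalues λ = -4 ± 4i (complex conjugate pair).
For λ=-4+4i: an eigenvector is (-1,1) - i(3,-2) = (-1 - 3i, 1 + 2i).
A real fundamental pair from Re and Im of e^((-4+4i)t)v: X_1 = e^(-4t)(cos(4t)·(-1,1) + sin(4t)·(3,-2)), X_2 = e^(-4t)(sin(4t)·(-1,1) - cos(4t)·(3,-2)).
General solution: K_1X_1 + K_2X_2.

x(t) = 3K_1e^(-4t)sin(4t) - K_1e^(-4t)cos(4t) - K_2e^(-4t)sin(4t) - 3K_2e^(-4t)cos(4t), z(t) = -2K_1e^(-4t)sin(4t) + K_1e^(-4t)cos(4t) + K_2e^(-4t)sin(4t) + 2K_2e^(-4t)cos(4t)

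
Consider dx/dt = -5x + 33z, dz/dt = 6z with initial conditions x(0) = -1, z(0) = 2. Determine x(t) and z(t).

x(t) = 6e^(6t) - 7e^(-5t), z(t) = 2e^(6t)

Coefficient matrix A = [[-5, 33], [0, 6]].
Characteristic polynomial det(A - λI) = λ^2 - λ - 30 = 0.
Eigenvalues λ = -5, 6.
For λ=-5: (A-λI) row 1 is [0, 33], so an eigenvector is (1, 0).
For λ=6: (A-λI) row 1 is [-11, 33], so an eigenvector is (-3, -1).
General solution: c_1e^(-5t)(1,0) + c_2e^(6t)(-3,-1).
Applying x(0)=-1, z(0)=2 gives c_1=-7, c_2=-2.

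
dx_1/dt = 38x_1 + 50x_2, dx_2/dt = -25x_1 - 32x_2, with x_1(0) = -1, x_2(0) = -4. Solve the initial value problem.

x_1(t) = -47e^(3t)sin(5t) - e^(3t)cos(5t), x_2(t) = 33e^(3t)sin(5t) - 4e^(3t)cos(5t)

Coefficient matrix A = [[38, 50], [-25, -32]].
Characteristic polynomial det(A - λI) = λ^2 - 6λ + 34 = 0.
Eigenvalues λ = 3 ± 5i (complex conjugate pair).
For λ=3+5i: an eigenvector is (-3,2) - i(-1,1) = (-3 + i, 2 - i).
A real fundamental pair from Re and Im of e^((3+5i)t)v: X_1 = e^(3t)(cos(5t)·(-3,2) + sin(5t)·(-1,1)), X_2 = e^(3t)(sin(5t)·(-3,2) - cos(5t)·(-1,1)).
General solution: c_1X_1 + c_2X_2.
Applying x_1(0)=-1, x_2(0)=-4 gives c_1=5, c_2=14.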